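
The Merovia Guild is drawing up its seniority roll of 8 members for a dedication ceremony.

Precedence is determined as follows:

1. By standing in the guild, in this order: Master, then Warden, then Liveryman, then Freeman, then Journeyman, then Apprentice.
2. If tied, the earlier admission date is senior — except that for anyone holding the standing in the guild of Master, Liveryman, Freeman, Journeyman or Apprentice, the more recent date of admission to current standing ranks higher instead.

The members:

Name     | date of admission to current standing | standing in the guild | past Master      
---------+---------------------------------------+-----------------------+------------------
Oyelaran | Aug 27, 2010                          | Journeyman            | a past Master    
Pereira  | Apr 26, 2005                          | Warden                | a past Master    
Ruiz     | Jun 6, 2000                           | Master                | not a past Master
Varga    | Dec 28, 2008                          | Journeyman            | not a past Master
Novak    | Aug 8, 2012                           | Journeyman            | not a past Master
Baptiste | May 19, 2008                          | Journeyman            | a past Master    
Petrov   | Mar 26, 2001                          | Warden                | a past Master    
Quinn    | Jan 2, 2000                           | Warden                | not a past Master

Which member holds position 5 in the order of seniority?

By standing in the guild: Ruiz (Master); then Quinn, Petrov and Pereira (Warden); then Novak, Oyelaran, Varga and Baptiste (Journeyman).
Among Quinn, Petrov and Pereira, by date of admission to current standing (earlier first): Quinn (Jan 2, 2000) before Petrov (Mar 26, 2001) before Pereira (Apr 26, 2005).
Among Novak, Oyelaran, Varga and Baptiste, by date of admission to current standing (later first) (reversed rule for this group): Novak (Aug 8, 2012) before Oyelaran (Aug 27, 2010) before Varga (Dec 28, 2008) before Baptiste (May 19, 2008).
Order: Ruiz, Quinn, Petrov, Pereira, Novak, Oyelaran, Varga, Baptiste.

Novak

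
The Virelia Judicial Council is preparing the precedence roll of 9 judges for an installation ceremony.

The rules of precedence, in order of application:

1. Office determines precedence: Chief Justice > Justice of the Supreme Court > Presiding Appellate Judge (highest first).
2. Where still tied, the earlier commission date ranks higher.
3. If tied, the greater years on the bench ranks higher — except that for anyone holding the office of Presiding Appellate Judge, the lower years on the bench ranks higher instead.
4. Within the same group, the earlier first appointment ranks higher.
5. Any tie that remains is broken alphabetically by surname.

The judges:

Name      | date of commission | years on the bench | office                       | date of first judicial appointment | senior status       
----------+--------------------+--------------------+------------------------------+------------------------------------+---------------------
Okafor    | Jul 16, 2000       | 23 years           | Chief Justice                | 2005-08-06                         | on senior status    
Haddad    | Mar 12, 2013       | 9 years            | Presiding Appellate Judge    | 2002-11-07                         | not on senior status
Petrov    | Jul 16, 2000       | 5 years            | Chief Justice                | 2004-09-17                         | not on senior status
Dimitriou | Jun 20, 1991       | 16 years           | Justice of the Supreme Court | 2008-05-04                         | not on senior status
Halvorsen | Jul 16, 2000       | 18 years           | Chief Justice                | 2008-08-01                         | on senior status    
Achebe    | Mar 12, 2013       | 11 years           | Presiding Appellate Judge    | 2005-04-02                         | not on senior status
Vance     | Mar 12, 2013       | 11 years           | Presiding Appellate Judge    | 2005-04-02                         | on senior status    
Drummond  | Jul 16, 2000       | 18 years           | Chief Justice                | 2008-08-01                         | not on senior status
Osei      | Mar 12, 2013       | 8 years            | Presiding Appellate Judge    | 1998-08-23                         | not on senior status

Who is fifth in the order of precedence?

Dimitriou

By office: Okafor, Drummond, Halvorsen and Petrov (Chief Justice); then Dimitriou (Justice of the Supreme Court); then Osei, Haddad, Achebe and Vance (Presiding Appellate Judge).
Okafor, Drummond, Halvorsen and Petrov all have date of commission Jul 16, 2000, so the next rule applies.
Among Okafor, Drummond, Halvorsen and Petrov, by years on the bench (higher first): Okafor (23 years) before Drummond and Halvorsen (18 years) before Petrov (5 years).
Drummond and Halvorsen both have date of first judicial appointment 2008-08-01, so the next rule applies.
Among Drummond and Halvorsen, alphabetically by surname: Drummond before Halvorsen.
Osei, Haddad, Achebe and Vance all have date of commission Mar 12, 2013, so the next rule applies.
Among Osei, Haddad, Achebe and Vance, by years on the bench (lower first) (reversed rule for this group): Osei (8 years) before Haddad (9 years) before Achebe and Vance (11 years).
Achebe and Vance both have date of first judicial appointment 2005-04-02, so the next rule applies.
Among Achebe and Vance, alphabetically by surname: Achebe before Vance.
Order: Okafor, Drummond, Halvorsen, Petrov, Dimitriou, Osei, Haddad, Achebe, Vance.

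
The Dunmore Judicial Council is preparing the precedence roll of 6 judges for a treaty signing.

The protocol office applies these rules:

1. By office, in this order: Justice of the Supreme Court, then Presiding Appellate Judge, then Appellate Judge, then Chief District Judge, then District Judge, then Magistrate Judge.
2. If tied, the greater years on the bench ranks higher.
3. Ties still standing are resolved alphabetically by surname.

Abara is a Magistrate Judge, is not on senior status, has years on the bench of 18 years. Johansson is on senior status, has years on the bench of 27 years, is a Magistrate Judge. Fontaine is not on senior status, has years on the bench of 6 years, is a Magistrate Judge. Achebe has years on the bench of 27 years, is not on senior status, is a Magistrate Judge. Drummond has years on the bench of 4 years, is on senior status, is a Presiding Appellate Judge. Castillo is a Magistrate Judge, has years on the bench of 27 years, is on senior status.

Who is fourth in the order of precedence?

Johansson

By office: Drummond (Presiding Appellate Judge); then Achebe, Castillo, Johansson, Abara and Fontaine (Magistrate Judge).
Among Achebe, Castillo, Johansson, Abara and Fontaine, by years on the bench (higher first): Achebe, Castillo and Johansson (27 years) before Abara (18 years) before Fontaine (6 years).
Among Achebe, Castillo and Johansson, alphabetically by surname: Achebe before Castillo before Johansson.
Order: Drummond, Achebe, Castillo, Johansson, Abara, Fontaine.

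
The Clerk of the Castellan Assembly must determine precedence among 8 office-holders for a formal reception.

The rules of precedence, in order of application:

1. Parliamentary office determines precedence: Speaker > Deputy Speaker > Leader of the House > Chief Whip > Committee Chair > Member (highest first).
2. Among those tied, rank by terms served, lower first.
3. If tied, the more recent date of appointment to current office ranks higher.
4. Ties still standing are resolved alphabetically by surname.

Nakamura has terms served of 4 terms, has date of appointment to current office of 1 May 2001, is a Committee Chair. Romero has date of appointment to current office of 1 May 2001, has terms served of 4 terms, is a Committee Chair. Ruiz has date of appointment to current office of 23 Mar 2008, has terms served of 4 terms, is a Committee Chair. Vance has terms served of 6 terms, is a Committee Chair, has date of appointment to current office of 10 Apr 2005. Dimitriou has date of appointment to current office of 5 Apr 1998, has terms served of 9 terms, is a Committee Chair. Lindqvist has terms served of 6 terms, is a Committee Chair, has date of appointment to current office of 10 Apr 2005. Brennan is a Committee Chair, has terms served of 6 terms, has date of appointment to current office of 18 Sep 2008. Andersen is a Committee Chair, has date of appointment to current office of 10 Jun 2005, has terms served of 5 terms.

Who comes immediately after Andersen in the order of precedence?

Brennan

By parliamentary office: Ruiz, Nakamura, Romero, Andersen, Brennan, Lindqvist, Vance and Dimitriou (Committee Chair).
Among Ruiz, Nakamura, Romero, Andersen, Brennan, Lindqvist, Vance and Dimitriou, by terms served (lower first): Ruiz, Nakamura and Romero (4 terms) before Andersen (5 terms) before Brennan, Lindqvist and Vance (6 terms) before Dimitriou (9 terms).
Among Ruiz, Nakamura and Romero, by date of appointment to current office (later first): Ruiz (23 Mar 2008) before Nakamura and Romero (1 May 2001).
Among Nakamura and Romero, alphabetically by surname: Nakamura before Romero.
Among Brennan, Lindqvist and Vance, by date of appointment to current office (later first): Brennan (18 Sep 2008) before Lindqvist and Vance (10 Apr 2005).
Among Lindqvist and Vance, alphabetically by surname: Lindqvist before Vance.
Order: Ruiz, Nakamura, Romero, Andersen, Brennan, Lindqvist, Vance, Dimitriou.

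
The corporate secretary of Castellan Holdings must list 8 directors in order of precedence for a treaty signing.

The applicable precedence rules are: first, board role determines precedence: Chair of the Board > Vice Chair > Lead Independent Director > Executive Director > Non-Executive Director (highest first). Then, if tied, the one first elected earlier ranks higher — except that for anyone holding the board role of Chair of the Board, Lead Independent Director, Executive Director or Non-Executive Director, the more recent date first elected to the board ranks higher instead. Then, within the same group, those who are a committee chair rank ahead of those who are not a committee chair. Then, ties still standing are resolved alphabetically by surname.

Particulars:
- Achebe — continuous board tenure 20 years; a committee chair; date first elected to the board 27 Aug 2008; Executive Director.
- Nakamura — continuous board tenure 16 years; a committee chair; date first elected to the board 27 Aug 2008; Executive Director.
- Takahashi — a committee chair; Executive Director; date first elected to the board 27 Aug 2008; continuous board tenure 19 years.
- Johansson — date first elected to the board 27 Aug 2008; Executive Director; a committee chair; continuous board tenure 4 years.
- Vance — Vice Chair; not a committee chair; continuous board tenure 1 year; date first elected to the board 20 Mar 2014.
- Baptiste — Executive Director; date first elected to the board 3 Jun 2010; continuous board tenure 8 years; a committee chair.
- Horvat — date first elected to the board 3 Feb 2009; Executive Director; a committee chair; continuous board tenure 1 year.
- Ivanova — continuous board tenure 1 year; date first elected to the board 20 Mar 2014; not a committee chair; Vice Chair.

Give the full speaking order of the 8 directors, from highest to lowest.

Ivanova, Vance, Baptiste, Horvat, Achebe, Johansson, Nakamura, Takahashi

By board role: Ivanova and Vance (Vice Chair); then Baptiste, Horvat, Achebe, Johansson, Nakamura and Takahashi (Executive Director).
Ivanova and Vance both have date first elected to the board 20 Mar 2014, so the next rule applies.
Ivanova and Vance are each not a committee chair, so the next rule applies.
Among Ivanova and Vance, alphabetically by surname: Ivanova before Vance.
Among Baptiste, Horvat, Achebe, Johansson, Nakamura and Takahashi, by date first elected to the board (later first) (reversed rule for this group): Baptiste (3 Jun 2010) before Horvat (3 Feb 2009) before Achebe, Johansson, Nakamura and Takahashi (27 Aug 2008).
Achebe, Johansson, Nakamura and Takahashi are each a committee chair, so the next rule applies.
Among Achebe, Johansson, Nakamura and Takahashi, alphabetically by surname: Achebe before Johansson before Nakamura before Takahashi.
Full order: Ivanova, Vance, Baptiste, Horvat, Achebe, Johansson, Nakamura, Takahashi.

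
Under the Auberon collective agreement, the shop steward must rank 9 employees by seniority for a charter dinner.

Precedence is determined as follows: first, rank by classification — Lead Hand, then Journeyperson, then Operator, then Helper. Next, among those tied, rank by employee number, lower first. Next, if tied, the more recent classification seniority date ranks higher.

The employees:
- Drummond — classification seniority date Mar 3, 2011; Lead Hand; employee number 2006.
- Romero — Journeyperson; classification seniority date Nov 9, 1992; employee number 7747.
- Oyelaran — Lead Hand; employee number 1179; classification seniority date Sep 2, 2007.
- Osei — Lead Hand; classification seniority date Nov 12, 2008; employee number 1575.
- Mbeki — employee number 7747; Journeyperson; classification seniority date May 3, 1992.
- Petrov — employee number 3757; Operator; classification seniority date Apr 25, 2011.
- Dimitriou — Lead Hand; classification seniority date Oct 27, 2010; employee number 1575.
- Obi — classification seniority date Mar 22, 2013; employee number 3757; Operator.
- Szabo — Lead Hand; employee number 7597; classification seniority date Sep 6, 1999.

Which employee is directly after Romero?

Mbeki

By classification: Oyelaran, Dimitriou, Osei, Drummond and Szabo (Lead Hand); then Romero and Mbeki (Journeyperson); then Obi and Petrov (Operator).
Among Oyelaran, Dimitriou, Osei, Drummond and Szabo, by employee number (lower first): Oyelaran (1179) before Dimitriou and Osei (1575) before Drummond (2006) before Szabo (7597).
Among Dimitriou and Osei, by classification seniority date (later first): Dimitriou (Oct 27, 2010) before Osei (Nov 12, 2008).
Romero and Mbeki both have employee number 7747, so the next rule applies.
Among Romero and Mbeki, by classification seniority date (later first): Romero (Nov 9, 1992) before Mbeki (May 3, 1992).
Obi and Petrov both have employee number 3757, so the next rule applies.
Among Obi and Petrov, by classification seniority date (later first): Obi (Mar 22, 2013) before Petrov (Apr 25, 2011).
Order: Oyelaran, Dimitriou, Osei, Drummond, Szabo, Romero, Mbeki, Obi, Petrov.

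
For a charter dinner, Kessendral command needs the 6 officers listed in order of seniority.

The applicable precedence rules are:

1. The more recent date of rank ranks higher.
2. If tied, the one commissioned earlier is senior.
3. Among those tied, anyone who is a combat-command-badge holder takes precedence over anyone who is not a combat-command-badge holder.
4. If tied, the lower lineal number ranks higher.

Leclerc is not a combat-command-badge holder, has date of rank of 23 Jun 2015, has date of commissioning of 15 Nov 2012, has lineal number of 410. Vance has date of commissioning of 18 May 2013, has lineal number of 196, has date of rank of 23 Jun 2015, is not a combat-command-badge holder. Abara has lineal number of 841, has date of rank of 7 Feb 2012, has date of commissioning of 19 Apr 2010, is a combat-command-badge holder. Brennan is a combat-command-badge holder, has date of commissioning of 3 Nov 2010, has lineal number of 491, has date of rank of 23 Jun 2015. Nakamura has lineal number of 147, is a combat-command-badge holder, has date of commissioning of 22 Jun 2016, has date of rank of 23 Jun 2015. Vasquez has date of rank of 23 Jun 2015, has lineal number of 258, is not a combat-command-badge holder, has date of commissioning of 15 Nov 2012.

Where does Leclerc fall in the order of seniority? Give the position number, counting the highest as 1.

By date of rank (later first): Brennan, Vasquez, Leclerc, Vance and Nakamura (each 23 Jun 2015); then Abara (7 Feb 2012).
Among Brennan, Vasquez, Leclerc, Vance and Nakamura, by date of commissioning (earlier first): Brennan (3 Nov 2010) before Vasquez and Leclerc (15 Nov 2012) before Vance (18 May 2013) before Nakamura (22 Jun 2016).
Vasquez and Leclerc are each not a combat-command-badge holder, so the next rule applies.
Among Vasquez and Leclerc, by lineal number (lower first): Vasquez (258) before Leclerc (410).
Order: Brennan, Vasquez, Leclerc, Vance, Nakamura, Abara. So position 3.

3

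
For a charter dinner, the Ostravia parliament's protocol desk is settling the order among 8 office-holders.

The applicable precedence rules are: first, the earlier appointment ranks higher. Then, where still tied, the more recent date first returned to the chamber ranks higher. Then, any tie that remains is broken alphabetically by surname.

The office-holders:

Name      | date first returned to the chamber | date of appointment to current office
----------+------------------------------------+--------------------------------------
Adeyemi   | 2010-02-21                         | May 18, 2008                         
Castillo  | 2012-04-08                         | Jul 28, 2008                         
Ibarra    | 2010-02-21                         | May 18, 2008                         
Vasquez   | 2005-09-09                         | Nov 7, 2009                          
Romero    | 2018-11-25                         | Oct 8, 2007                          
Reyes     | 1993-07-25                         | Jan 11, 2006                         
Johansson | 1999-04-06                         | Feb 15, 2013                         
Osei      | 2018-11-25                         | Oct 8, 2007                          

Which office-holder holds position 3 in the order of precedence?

By date of appointment to current office (earlier first): Reyes (Jan 11, 2006); then Osei and Romero (both Oct 8, 2007); then Adeyemi and Ibarra (both May 18, 2008); then Castillo (Jul 28, 2008); then Vasquez (Nov 7, 2009); then Johansson (Feb 15, 2013).
Osei and Romero both have date first returned to the chamber 2018-11-25, so the next rule applies.
Among Osei and Romero, alphabetically by surname: Osei before Romero.
Adeyemi and Ibarra both have date first returned to the chamber 2010-02-21, so the next rule applies.
Among Adeyemi and Ibarra, alphabetically by surname: Adeyemi before Ibarra.
Order: Reyes, Osei, Romero, Adeyemi, Ibarra, Castillo, Vasquez, Johansson.

Romero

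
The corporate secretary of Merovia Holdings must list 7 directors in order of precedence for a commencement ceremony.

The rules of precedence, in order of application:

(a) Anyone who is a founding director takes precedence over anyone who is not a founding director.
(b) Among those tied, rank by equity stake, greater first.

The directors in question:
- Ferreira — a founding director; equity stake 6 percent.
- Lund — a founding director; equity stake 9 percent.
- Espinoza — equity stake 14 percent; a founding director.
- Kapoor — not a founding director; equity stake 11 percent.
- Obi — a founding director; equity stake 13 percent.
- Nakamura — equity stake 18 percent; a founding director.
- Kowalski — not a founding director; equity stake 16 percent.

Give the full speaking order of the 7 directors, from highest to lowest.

By the first rule: Nakamura, Espinoza, Obi, Lund and Ferreira (each a founding director); then Kowalski and Kapoor (both not a founding director).
Among Nakamura, Espinoza, Obi, Lund and Ferreira, by equity stake (higher first): Nakamura (18 percent) before Espinoza (14 percent) before Obi (13 percent) before Lund (9 percent) before Ferreira (6 percent).
Among Kowalski and Kapoor, by equity stake (higher first): Kowalski (16 percent) before Kapoor (11 percent).
Full order: Nakamura, Espinoza, Obi, Lund, Ferreira, Kowalski, Kapoor.

Nakamura, Espinoza, Obi, Lund, Ferreira, Kowalski, Kapoor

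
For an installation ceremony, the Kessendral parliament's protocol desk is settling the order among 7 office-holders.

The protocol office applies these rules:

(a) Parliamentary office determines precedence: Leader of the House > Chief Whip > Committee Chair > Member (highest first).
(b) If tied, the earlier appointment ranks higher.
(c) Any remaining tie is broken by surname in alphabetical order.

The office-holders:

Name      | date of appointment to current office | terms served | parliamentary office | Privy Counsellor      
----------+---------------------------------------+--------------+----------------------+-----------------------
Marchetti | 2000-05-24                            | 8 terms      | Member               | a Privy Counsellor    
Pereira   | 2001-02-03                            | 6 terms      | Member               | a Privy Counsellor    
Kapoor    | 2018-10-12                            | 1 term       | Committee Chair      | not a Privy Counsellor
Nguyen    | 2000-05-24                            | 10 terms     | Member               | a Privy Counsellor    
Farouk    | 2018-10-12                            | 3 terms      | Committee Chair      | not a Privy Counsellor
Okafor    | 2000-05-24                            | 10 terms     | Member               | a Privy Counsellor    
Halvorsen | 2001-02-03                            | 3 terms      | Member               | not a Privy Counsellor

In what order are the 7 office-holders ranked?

By parliamentary office: Farouk and Kapoor (Committee Chair); then Marchetti, Nguyen, Okafor, Halvorsen and Pereira (Member).
Farouk and Kapoor both have date of appointment to current office 2018-10-12, so the next rule applies.
Among Farouk and Kapoor, alphabetically by surname: Farouk before Kapoor.
Among Marchetti, Nguyen, Okafor, Halvorsen and Pereira, by date of appointment to current office (earlier first): Marchetti, Nguyen and Okafor (2000-05-24) before Halvorsen and Pereira (2001-02-03).
Among Marchetti, Nguyen and Okafor, alphabetically by surname: Marchetti before Nguyen before Okafor.
Among Halvorsen and Pereira, alphabetically by surname: Halvorsen before Pereira.
Full order: Farouk, Kapoor, Marchetti, Nguyen, Okafor, Halvorsen, Pereira.

Farouk, Kapoor, Marchetti, Nguyen, Okafor, Halvorsen, Pereira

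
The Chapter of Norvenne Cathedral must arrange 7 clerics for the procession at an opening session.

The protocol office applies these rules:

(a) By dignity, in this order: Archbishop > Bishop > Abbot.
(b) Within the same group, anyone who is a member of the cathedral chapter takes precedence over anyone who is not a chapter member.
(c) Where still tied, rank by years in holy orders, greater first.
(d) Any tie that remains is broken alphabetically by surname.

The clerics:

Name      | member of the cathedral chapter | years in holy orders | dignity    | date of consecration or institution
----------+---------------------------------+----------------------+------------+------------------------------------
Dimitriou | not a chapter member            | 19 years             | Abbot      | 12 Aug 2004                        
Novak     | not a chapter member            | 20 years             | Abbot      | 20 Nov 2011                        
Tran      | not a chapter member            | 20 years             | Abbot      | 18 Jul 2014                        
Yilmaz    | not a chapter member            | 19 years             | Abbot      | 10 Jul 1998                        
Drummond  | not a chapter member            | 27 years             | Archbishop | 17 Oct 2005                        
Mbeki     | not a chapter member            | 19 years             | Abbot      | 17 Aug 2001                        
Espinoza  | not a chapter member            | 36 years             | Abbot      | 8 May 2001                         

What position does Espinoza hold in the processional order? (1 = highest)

By dignity: Drummond (Archbishop); then Espinoza, Novak, Tran, Dimitriou, Mbeki and Yilmaz (Abbot).
Espinoza, Novak, Tran, Dimitriou, Mbeki and Yilmaz are each not a chapter member, so the next rule applies.
Among Espinoza, Novak, Tran, Dimitriou, Mbeki and Yilmaz, by years in holy orders (higher first): Espinoza (36 years) before Novak and Tran (20 years) before Dimitriou, Mbeki and Yilmaz (19 years).
Among Novak and Tran, alphabetically by surname: Novak before Tran.
Among Dimitriou, Mbeki and Yilmaz, alphabetically by surname: Dimitriou before Mbeki before Yilmaz.
Order: Drummond, Espinoza, Novak, Tran, Dimitriou, Mbeki, Yilmaz. So position 2.

2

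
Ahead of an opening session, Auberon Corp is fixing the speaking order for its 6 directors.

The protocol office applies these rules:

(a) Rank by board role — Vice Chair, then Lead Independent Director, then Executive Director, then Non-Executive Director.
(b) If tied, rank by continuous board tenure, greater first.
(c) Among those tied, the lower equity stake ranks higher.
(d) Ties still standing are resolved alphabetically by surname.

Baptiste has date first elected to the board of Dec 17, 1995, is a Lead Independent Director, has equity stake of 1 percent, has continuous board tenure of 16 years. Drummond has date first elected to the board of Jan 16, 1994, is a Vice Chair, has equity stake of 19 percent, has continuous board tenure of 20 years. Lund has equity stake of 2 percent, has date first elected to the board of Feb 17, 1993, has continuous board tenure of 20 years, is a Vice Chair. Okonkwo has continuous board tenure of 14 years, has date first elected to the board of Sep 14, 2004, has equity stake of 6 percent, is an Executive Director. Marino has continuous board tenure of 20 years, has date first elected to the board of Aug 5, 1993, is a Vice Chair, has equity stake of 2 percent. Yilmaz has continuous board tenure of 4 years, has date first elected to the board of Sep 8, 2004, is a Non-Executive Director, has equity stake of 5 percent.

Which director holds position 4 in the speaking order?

By board role: Lund, Marino and Drummond (Vice Chair); then Baptiste (Lead Independent Director); then Okonkwo (Executive Director); then Yilmaz (Non-Executive Director).
Lund, Marino and Drummond all have continuous board tenure 20 years, so the next rule applies.
Among Lund, Marino and Drummond, by equity stake (lower first): Lund and Marino (2 percent) before Drummond (19 percent).
Among Lund and Marino, alphabetically by surname: Lund before Marino.
Order: Lund, Marino, Drummond, Baptiste, Okonkwo, Yilmaz.

Baptiste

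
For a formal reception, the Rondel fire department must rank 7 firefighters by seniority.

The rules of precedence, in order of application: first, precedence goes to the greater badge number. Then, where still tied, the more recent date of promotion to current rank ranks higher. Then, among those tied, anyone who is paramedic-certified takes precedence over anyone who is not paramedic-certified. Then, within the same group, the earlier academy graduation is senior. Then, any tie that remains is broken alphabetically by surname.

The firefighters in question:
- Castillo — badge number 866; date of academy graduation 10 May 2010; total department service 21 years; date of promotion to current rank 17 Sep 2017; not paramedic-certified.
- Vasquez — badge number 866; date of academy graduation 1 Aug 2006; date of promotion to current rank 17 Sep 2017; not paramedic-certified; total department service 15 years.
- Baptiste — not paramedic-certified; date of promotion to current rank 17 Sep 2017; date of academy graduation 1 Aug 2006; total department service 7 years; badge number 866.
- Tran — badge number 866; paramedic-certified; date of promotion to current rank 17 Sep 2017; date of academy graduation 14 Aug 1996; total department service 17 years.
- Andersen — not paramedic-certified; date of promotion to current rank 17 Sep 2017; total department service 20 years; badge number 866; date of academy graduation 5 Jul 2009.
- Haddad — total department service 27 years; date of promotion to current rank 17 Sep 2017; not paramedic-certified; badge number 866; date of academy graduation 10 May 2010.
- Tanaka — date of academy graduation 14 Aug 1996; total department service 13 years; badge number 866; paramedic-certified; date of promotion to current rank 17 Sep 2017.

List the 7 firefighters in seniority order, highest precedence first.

By badge number (higher first): Tanaka, Tran, Baptiste, Vasquez, Andersen, Castillo and Haddad (each 866).
Tanaka, Tran, Baptiste, Vasquez, Andersen, Castillo and Haddad all have date of promotion to current rank 17 Sep 2017, so the next rule applies.
Among Tanaka, Tran, Baptiste, Vasquez, Andersen, Castillo and Haddad, paramedic-certified before not paramedic-certified: Tanaka and Tran (paramedic-certified) before Baptiste, Vasquez, Andersen, Castillo and Haddad (not paramedic-certified).
Tanaka and Tran both have date of academy graduation 14 Aug 1996, so the next rule applies.
Among Tanaka and Tran, alphabetically by surname: Tanaka before Tran.
Among Baptiste, Vasquez, Andersen, Castillo and Haddad, by date of academy graduation (earlier first): Baptiste and Vasquez (1 Aug 2006) before Andersen (5 Jul 2009) before Castillo and Haddad (10 May 2010).
Among Baptiste and Vasquez, alphabetically by surname: Baptiste before Vasquez.
Among Castillo and Haddad, alphabetically by surname: Castillo before Haddad.
Full order: Tanaka, Tran, Baptiste, Vasquez, Andersen, Castillo, Haddad.

Tanaka, Tran, Baptiste, Vasquez, Andersen, Castillo, Haddad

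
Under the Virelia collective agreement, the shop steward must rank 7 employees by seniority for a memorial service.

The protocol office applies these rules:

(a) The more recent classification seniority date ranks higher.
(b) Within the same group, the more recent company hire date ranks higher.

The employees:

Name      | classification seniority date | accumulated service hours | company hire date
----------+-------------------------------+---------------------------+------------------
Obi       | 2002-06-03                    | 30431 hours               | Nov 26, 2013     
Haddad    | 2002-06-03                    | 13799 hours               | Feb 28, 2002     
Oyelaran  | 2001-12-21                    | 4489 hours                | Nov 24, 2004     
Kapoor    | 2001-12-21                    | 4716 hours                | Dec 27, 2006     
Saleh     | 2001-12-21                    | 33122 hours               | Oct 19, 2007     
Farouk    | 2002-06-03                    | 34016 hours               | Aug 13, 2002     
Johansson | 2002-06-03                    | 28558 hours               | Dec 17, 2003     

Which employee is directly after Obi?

Johansson

By classification seniority date (later first): Obi, Johansson, Farouk and Haddad (each 2002-06-03); then Saleh, Kapoor and Oyelaran (each 2001-12-21).
Among Obi, Johansson, Farouk and Haddad, by company hire date (later first): Obi (Nov 26, 2013) before Johansson (Dec 17, 2003) before Farouk (Aug 13, 2002) before Haddad (Feb 28, 2002).
Among Saleh, Kapoor and Oyelaran, by company hire date (later first): Saleh (Oct 19, 2007) before Kapoor (Dec 27, 2006) before Oyelaran (Nov 24, 2004).
Order: Obi, Johansson, Farouk, Haddad, Saleh, Kapoor, Oyelaran.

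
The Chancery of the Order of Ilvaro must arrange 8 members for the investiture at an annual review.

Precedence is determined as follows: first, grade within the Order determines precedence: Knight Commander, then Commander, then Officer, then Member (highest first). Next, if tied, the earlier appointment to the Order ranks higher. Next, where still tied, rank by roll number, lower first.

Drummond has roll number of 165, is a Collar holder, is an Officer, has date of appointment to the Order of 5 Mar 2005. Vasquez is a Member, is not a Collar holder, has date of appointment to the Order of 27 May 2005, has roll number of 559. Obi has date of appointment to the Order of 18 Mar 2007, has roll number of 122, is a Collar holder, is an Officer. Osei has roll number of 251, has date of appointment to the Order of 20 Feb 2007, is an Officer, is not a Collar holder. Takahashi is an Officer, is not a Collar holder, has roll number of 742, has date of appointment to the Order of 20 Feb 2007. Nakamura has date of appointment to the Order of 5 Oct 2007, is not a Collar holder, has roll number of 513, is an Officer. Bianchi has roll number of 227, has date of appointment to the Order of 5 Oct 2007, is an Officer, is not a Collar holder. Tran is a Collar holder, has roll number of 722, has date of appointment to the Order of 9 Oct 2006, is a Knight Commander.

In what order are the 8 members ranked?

Tran, Drummond, Osei, Takahashi, Obi, Bianchi, Nakamura, Vasquez

By grade within the Order: Tran (Knight Commander); then Drummond, Osei, Takahashi, Obi, Bianchi and Nakamura (Officer); then Vasquez (Member).
Among Drummond, Osei, Takahashi, Obi, Bianchi and Nakamura, by date of appointment to the Order (earlier first): Drummond (5 Mar 2005) before Osei and Takahashi (20 Feb 2007) before Obi (18 Mar 2007) before Bianchi and Nakamura (5 Oct 2007).
Among Osei and Takahashi, by roll number (lower first): Osei (251) before Takahashi (742).
Among Bianchi and Nakamura, by roll number (lower first): Bianchi (227) before Nakamura (513).
Full order: Tran, Drummond, Osei, Takahashi, Obi, Bianchi, Nakamura, Vasquez.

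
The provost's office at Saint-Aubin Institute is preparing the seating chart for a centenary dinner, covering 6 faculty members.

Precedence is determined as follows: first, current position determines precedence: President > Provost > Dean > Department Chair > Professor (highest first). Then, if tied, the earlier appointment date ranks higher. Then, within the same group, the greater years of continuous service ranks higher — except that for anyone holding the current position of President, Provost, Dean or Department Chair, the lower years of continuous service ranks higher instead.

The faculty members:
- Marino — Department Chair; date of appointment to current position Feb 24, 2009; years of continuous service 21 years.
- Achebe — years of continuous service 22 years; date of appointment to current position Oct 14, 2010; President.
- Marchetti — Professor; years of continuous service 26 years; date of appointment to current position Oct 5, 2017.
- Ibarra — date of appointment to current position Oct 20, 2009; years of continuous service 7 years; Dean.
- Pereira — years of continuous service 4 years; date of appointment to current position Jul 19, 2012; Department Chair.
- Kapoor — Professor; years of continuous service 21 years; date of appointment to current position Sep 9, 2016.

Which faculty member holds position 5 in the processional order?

By current position: Achebe (President); then Ibarra (Dean); then Marino and Pereira (Department Chair); then Kapoor and Marchetti (Professor).
Among Marino and Pereira, by date of appointment to current position (earlier first): Marino (Feb 24, 2009) before Pereira (Jul 19, 2012).
Among Kapoor and Marchetti, by date of appointment to current position (earlier first): Kapoor (Sep 9, 2016) before Marchetti (Oct 5, 2017).
Order: Achebe, Ibarra, Marino, Pereira, Kapoor, Marchetti.

Kapoor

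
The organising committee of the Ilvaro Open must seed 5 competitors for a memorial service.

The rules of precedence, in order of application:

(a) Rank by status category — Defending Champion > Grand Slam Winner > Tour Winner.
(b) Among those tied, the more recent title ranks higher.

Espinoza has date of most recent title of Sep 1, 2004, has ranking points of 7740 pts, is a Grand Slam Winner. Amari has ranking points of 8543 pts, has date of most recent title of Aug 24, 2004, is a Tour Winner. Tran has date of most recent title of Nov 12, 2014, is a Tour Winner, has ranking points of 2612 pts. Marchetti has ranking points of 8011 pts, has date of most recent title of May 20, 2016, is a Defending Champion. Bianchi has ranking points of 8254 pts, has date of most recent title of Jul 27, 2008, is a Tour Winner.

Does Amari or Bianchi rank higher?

Bianchi

By status category: Marchetti (Defending Champion); then Espinoza (Grand Slam Winner); then Tran, Bianchi and Amari (Tour Winner).
Among Tran, Bianchi and Amari, by date of most recent title (later first): Tran (Nov 12, 2014) before Bianchi (Jul 27, 2008) before Amari (Aug 24, 2004).
So Bianchi takes precedence.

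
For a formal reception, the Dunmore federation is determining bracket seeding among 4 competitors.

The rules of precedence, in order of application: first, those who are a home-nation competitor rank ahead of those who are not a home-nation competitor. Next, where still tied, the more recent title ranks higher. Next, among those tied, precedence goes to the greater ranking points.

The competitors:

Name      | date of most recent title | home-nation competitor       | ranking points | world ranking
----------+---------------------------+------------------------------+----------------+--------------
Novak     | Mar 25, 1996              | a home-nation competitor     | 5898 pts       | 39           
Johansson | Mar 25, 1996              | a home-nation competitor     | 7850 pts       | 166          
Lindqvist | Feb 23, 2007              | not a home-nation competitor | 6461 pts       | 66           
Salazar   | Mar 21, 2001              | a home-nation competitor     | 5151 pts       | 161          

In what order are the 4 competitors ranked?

By the first rule: Salazar, Johansson and Novak (each a home-nation competitor); then Lindqvist (not a home-nation competitor).
Among Salazar, Johansson and Novak, by date of most recent title (later first): Salazar (Mar 21, 2001) before Johansson and Novak (Mar 25, 1996).
Among Johansson and Novak, by ranking points (higher first): Johansson (7850 pts) before Novak (5898 pts).
Full order: Salazar, Johansson, Novak, Lindqvist.

Salazar, Johansson, Novak, Lindqvist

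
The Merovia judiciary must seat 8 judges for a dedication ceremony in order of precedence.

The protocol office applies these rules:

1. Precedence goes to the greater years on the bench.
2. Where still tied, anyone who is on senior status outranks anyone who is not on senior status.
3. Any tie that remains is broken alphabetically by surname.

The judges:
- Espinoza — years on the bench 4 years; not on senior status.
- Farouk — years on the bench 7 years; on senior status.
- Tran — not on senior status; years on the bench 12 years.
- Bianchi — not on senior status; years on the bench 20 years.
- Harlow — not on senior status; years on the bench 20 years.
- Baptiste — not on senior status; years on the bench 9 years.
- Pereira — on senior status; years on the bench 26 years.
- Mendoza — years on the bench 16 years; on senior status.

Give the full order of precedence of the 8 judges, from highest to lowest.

Pereira, Bianchi, Harlow, Mendoza, Tran, Baptiste, Farouk, Espinoza

By years on the bench (higher first): Pereira (26 years); then Bianchi and Harlow (both 20 years); then Mendoza (16 years); then Tran (12 years); then Baptiste (9 years); then Farouk (7 years); then Espinoza (4 years).
Bianchi and Harlow are each not on senior status, so the next rule applies.
Among Bianchi and Harlow, alphabetically by surname: Bianchi before Harlow.
Full order: Pereira, Bianchi, Harlow, Mendoza, Tran, Baptiste, Farouk, Espinoza.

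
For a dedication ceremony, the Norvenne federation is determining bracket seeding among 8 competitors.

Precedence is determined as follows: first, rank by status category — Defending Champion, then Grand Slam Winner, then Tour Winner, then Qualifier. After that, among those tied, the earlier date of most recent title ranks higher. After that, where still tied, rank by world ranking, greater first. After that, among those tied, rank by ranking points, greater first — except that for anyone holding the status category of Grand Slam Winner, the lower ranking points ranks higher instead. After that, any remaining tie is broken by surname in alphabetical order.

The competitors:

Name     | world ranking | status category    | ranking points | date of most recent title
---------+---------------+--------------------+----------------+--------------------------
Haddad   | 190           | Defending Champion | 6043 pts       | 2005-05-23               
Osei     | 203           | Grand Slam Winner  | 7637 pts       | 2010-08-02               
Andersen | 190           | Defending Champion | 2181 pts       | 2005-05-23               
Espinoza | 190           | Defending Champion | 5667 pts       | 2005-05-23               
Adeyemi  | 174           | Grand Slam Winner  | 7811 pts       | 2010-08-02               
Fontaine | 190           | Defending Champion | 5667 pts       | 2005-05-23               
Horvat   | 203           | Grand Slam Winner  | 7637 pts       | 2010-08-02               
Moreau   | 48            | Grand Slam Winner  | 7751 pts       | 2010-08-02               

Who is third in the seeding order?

Fontaine

By status category: Haddad, Espinoza, Fontaine and Andersen (Defending Champion); then Horvat, Osei, Adeyemi and Moreau (Grand Slam Winner).
Haddad, Espinoza, Fontaine and Andersen all have date of most recent title 2005-05-23, so the next rule applies.
Haddad, Espinoza, Fontaine and Andersen all have world ranking 190, so the next rule applies.
Among Haddad, Espinoza, Fontaine and Andersen, by ranking points (higher first): Haddad (6043 pts) before Espinoza and Fontaine (5667 pts) before Andersen (2181 pts).
Among Espinoza and Fontaine, alphabetically by surname: Espinoza before Fontaine.
Horvat, Osei, Adeyemi and Moreau all have date of most recent title 2010-08-02, so the next rule applies.
Among Horvat, Osei, Adeyemi and Moreau, by world ranking (higher first): Horvat and Osei (203) before Adeyemi (174) before Moreau (48).
Horvat and Osei both have ranking points 7637 pts, so the next rule applies.
Among Horvat and Osei, alphabetically by surname: Horvat before Osei.
Order: Haddad, Espinoza, Fontaine, Andersen, Horvat, Osei, Adeyemi, Moreau.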